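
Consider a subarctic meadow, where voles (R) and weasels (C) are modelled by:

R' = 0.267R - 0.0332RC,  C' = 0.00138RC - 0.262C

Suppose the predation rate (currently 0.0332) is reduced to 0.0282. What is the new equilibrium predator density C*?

At the interior fixed point, setting dR/dt = 0 with R > 0 fixes C* = (prey growth rate)/(RC coefficient) — independent of the other coefficients.
With the change, C* = 0.267/0.0282 = 9.47; it rises from 8.04.

C* ≈ 9.47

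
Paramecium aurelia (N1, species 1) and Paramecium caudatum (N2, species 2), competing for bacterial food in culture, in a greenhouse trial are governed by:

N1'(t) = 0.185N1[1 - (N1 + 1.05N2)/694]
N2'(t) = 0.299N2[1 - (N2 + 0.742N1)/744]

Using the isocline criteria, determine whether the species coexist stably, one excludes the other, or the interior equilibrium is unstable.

species 2 excludes species 1

Compare the nullcline intercepts: K1/α12 = 694/1.05 = 661 < K2 = 744; K2/α21 = 744/0.742 = 1000 > K1 = 694.
Since the inequalities point opposite ways, species 2 can invade but species 1 cannot.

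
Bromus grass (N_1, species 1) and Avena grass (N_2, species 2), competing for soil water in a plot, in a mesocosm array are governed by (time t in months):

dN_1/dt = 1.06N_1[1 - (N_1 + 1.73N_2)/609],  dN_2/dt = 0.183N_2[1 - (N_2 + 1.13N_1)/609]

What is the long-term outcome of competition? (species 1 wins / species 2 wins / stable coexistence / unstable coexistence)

unstable coexistence (outcome depends on initial conditions)

Compare the nullcline intercepts: K1/α12 = 609/1.73 = 352 < K2 = 609; K2/α21 = 609/1.13 = 539 < K1 = 609.
Since both are reversed, neither can invade when rare; the interior point is a saddle.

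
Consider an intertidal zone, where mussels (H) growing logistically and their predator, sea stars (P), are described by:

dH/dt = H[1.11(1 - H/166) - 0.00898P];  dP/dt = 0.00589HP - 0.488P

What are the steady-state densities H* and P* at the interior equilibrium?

From dP/dt = 0 with P > 0: 0.00589H* = 0.488, so H* = 82.9.
Substitute into dH/dt = 0: 1.11(1 - 82.9/166) = 0.00898P*.
The bracket is 0.501, giving P* = 0.556/0.00898 = 61.9.

H* ≈ 82.9, P* ≈ 61.9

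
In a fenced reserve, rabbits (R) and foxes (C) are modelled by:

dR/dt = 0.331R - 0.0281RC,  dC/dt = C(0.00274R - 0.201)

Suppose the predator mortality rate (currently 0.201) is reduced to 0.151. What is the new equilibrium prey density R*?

R* ≈ 55.1

At the interior fixed point, setting dC/dt = 0 with C > 0 fixes R* = (predator death rate)/(RC coefficient) — independent of the other coefficients.
With the change, R* = 0.151/0.00274 = 55.1; it falls from 73.4.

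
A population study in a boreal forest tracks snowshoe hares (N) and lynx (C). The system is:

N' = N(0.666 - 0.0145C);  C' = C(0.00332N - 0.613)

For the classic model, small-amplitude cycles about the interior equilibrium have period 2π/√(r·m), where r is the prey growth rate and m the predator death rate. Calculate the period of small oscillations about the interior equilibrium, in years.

T ≈ 9.83 years

Here r = 0.666 and m = 0.613, so r·m = 0.408.
ω = √0.408 = 0.639 per year, hence T = 2π/ω ≈ 9.83 years.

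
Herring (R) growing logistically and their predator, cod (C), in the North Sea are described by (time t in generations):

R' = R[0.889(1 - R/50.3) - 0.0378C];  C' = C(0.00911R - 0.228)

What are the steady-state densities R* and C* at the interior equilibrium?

R* ≈ 25, C* ≈ 11.8

From dC/dt = 0 with C > 0: 0.00911R* = 0.228, so R* = 25.
Substitute into dR/dt = 0: 0.889(1 - 25/50.3) = 0.0378C*.
The bracket is 0.502, giving C* = 0.447/0.0378 = 11.8.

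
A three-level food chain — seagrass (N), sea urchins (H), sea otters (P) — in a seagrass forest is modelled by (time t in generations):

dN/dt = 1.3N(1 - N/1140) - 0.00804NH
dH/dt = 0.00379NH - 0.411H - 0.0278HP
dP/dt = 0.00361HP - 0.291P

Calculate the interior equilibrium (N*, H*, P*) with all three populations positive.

N* ≈ 572, H* ≈ 80.6, P* ≈ 63.2

From dP/dt = 0: 0.00361H* = 0.291, so H* = 80.6.
From dN/dt = 0: 1.3(1 - N*/1140) = 0.00804·80.6, giving N* = 1140·(1 - 0.499) = 572.
From dH/dt = 0: 0.00379·572 - 0.411 = 0.0278P*, so P* = 1.76/0.0278 = 63.2.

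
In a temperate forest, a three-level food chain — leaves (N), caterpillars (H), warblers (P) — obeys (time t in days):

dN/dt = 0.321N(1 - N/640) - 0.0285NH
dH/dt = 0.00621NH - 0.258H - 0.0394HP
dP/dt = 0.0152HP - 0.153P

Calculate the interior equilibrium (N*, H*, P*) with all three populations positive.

From dP/dt = 0: 0.0152H* = 0.153, so H* = 10.1.
From dN/dt = 0: 0.321(1 - N*/640) = 0.0285·10.1, giving N* = 640·(1 - 0.894) = 68.
From dH/dt = 0: 0.00621·68 - 0.258 = 0.0394P*, so P* = 0.165/0.0394 = 4.18.

N* ≈ 68, H* ≈ 10.1, P* ≈ 4.18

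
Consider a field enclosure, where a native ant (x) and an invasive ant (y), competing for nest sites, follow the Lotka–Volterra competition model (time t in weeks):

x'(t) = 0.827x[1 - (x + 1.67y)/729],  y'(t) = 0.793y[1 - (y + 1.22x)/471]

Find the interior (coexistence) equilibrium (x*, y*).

Setting both brackets to zero gives the nullclines x + 1.67y = 729 and 1.22x + y = 471.
Substituting y = 471 - 1.22x into the first: x(1 - 1.67·1.22) = 729 - 1.67·471.
So x* = -57.6/-1.04 = 55.5, and then y* = 471 - 1.22·55.5 = 403.

x* ≈ 55.5, y* ≈ 403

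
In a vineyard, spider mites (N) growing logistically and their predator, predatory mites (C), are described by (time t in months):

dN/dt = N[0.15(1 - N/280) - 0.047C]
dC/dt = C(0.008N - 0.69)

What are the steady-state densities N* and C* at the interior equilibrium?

N* ≈ 86.2, C* ≈ 2.21

From dC/dt = 0 with C > 0: 0.008N* = 0.69, so N* = 86.2.
Substitute into dN/dt = 0: 0.15(1 - 86.2/280) = 0.047C*.
The bracket is 0.692, giving C* = 0.104/0.047 = 2.21.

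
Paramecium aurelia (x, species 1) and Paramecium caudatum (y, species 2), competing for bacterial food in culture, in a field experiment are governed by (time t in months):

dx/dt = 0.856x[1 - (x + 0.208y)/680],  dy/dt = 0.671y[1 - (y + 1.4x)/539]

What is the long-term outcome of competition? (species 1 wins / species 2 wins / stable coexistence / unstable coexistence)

species 1 excludes species 2

Compare the nullcline intercepts: K1/α12 = 680/0.208 = 3270 > K2 = 539; K2/α21 = 539/1.4 = 385 < K1 = 680.
Since the inequalities point opposite ways, species 1 can invade but species 2 cannot.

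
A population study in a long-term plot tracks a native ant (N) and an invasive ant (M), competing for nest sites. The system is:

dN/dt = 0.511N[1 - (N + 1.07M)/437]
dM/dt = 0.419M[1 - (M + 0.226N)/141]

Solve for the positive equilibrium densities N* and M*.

N* ≈ 377, M* ≈ 55.7

Setting both brackets to zero gives the nullclines N + 1.07M = 437 and 0.226N + M = 141.
Substituting M = 141 - 0.226N into the first: N(1 - 1.07·0.226) = 437 - 1.07·141.
So N* = 286/0.758 = 377, and then M* = 141 - 0.226·377 = 55.7.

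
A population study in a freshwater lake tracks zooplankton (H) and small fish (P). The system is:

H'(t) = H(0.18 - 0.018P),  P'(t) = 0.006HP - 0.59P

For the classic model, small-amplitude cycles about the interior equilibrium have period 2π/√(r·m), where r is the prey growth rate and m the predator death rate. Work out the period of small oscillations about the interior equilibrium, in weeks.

Here r = 0.18 and m = 0.59, so r·m = 0.106.
ω = √0.106 = 0.326 per week, hence T = 2π/ω ≈ 19.3 weeks.

T ≈ 19.3 weeks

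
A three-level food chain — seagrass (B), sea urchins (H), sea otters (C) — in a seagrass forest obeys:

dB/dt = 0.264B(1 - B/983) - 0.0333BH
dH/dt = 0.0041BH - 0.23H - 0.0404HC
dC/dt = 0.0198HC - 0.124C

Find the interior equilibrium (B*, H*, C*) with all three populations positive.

From dC/dt = 0: 0.0198H* = 0.124, so H* = 6.26.
From dB/dt = 0: 0.264(1 - B*/983) = 0.0333·6.26, giving B* = 983·(1 - 0.79) = 206.
From dH/dt = 0: 0.0041·206 - 0.23 = 0.0404C*, so C* = 0.617/0.0404 = 15.3.

B* ≈ 206, H* ≈ 6.26, C* ≈ 15.3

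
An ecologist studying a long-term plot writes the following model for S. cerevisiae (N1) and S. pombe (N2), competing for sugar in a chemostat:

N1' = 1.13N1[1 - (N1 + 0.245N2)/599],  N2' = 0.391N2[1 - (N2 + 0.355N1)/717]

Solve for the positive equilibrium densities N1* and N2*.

N1* ≈ 464, N2* ≈ 552

Setting both brackets to zero gives the nullclines N1 + 0.245N2 = 599 and 0.355N1 + N2 = 717.
Substituting N2 = 717 - 0.355N1 into the first: N1(1 - 0.245·0.355) = 599 - 0.245·717.
So N1* = 423/0.913 = 464, and then N2* = 717 - 0.355·464 = 552.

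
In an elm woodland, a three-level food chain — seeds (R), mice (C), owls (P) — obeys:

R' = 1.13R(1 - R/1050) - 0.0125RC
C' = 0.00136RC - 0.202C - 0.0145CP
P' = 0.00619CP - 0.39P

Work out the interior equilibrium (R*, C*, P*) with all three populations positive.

R* ≈ 318, C* ≈ 63, P* ≈ 15.9

From dP/dt = 0: 0.00619C* = 0.39, so C* = 63.
From dR/dt = 0: 1.13(1 - R*/1050) = 0.0125·63, giving R* = 1050·(1 - 0.697) = 318.
From dC/dt = 0: 0.00136·318 - 0.202 = 0.0145P*, so P* = 0.231/0.0145 = 15.9.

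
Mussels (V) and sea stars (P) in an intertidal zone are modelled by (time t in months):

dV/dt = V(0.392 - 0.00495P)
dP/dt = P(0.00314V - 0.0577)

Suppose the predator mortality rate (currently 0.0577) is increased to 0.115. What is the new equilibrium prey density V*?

V* ≈ 36.6

At the interior fixed point, setting dP/dt = 0 with P > 0 fixes V* = (predator death rate)/(VP coefficient) — independent of the other coefficients.
With the change, V* = 0.115/0.00314 = 36.6; it rises from 18.4.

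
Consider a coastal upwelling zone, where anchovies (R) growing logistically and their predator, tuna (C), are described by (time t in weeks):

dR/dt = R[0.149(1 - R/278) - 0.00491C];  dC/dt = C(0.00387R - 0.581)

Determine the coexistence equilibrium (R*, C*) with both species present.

R* ≈ 150, C* ≈ 14

From dC/dt = 0 with C > 0: 0.00387R* = 0.581, so R* = 150.
Substitute into dR/dt = 0: 0.149(1 - 150/278) = 0.00491C*.
The bracket is 0.46, giving C* = 0.0685/0.00491 = 14.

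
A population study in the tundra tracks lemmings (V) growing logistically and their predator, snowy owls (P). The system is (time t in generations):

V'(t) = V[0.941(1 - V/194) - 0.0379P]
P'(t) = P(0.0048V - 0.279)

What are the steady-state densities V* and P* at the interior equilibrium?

From dP/dt = 0 with P > 0: 0.0048V* = 0.279, so V* = 58.1.
Substitute into dV/dt = 0: 0.941(1 - 58.1/194) = 0.0379P*.
The bracket is 0.7, giving P* = 0.659/0.0379 = 17.4.

V* ≈ 58.1, P* ≈ 17.4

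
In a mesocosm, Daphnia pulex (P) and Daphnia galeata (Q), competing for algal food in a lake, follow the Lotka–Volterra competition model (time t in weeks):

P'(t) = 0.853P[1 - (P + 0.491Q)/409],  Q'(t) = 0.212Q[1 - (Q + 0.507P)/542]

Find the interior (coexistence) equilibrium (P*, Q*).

Setting both brackets to zero gives the nullclines P + 0.491Q = 409 and 0.507P + Q = 542.
Substituting Q = 542 - 0.507P into the first: P(1 - 0.491·0.507) = 409 - 0.491·542.
So P* = 143/0.751 = 190, and then Q* = 542 - 0.507·190 = 446.

P* ≈ 190, Q* ≈ 446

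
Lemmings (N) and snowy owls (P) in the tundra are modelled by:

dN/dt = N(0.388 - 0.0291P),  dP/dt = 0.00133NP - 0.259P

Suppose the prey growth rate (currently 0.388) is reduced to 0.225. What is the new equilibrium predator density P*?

P* ≈ 7.73

At the interior fixed point, setting dN/dt = 0 with N > 0 fixes P* = (prey growth rate)/(NP coefficient) — independent of the other coefficients.
With the change, P* = 0.225/0.0291 = 7.73; it falls from 13.3.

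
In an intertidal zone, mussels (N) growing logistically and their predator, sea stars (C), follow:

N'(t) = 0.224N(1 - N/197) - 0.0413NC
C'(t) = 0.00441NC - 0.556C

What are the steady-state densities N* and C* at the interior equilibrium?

N* ≈ 126, C* ≈ 1.95

From dC/dt = 0 with C > 0: 0.00441N* = 0.556, so N* = 126.
Substitute into dN/dt = 0: 0.224(1 - 126/197) = 0.0413C*.
The bracket is 0.36, giving C* = 0.0806/0.0413 = 1.95.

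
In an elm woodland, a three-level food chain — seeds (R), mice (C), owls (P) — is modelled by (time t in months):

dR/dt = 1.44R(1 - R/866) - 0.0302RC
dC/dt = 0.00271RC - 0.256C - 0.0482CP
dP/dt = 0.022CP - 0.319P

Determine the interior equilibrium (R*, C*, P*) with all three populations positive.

R* ≈ 603, C* ≈ 14.5, P* ≈ 28.6

From dP/dt = 0: 0.022C* = 0.319, so C* = 14.5.
From dR/dt = 0: 1.44(1 - R*/866) = 0.0302·14.5, giving R* = 866·(1 - 0.304) = 603.
From dC/dt = 0: 0.00271·603 - 0.256 = 0.0482P*, so P* = 1.38/0.0482 = 28.6.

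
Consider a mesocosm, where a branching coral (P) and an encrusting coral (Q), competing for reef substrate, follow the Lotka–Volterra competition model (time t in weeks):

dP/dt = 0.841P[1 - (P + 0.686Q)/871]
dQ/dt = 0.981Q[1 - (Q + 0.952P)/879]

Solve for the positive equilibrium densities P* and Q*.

Setting both brackets to zero gives the nullclines P + 0.686Q = 871 and 0.952P + Q = 879.
Substituting Q = 879 - 0.952P into the first: P(1 - 0.686·0.952) = 871 - 0.686·879.
So P* = 268/0.347 = 773, and then Q* = 879 - 0.952·773 = 144.

P* ≈ 773, Q* ≈ 144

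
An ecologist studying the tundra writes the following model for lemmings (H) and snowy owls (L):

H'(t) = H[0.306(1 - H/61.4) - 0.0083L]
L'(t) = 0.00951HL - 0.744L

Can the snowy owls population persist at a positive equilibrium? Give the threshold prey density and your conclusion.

Threshold H = 78.2; K < 78.2, so no, the predator goes extinct.

The predator equation gives dL/dt > 0 only when H > 0.744/0.00951 = 78.2.
Without the predator, H → K = 61.4. Since 61.4 < 78.2, the predator cannot invade.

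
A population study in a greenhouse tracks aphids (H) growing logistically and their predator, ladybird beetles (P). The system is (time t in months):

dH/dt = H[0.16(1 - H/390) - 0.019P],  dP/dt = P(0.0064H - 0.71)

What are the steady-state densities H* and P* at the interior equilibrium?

H* ≈ 111, P* ≈ 6.03

From dP/dt = 0 with P > 0: 0.0064H* = 0.71, so H* = 111.
Substitute into dH/dt = 0: 0.16(1 - 111/390) = 0.019P*.
The bracket is 0.716, giving P* = 0.114/0.019 = 6.03.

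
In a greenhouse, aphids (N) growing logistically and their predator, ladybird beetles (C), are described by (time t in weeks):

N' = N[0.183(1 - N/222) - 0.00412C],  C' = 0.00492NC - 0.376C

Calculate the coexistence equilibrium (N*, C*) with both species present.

From dC/dt = 0 with C > 0: 0.00492N* = 0.376, so N* = 76.4.
Substitute into dN/dt = 0: 0.183(1 - 76.4/222) = 0.00412C*.
The bracket is 0.656, giving C* = 0.12/0.00412 = 29.1.

N* ≈ 76.4, C* ≈ 29.1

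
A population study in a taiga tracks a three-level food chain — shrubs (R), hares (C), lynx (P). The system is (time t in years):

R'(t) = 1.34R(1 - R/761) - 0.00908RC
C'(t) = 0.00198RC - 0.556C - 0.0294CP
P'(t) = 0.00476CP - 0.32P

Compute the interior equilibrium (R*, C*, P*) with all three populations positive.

R* ≈ 414, C* ≈ 67.2, P* ≈ 8.99

From dP/dt = 0: 0.00476C* = 0.32, so C* = 67.2.
From dR/dt = 0: 1.34(1 - R*/761) = 0.00908·67.2, giving R* = 761·(1 - 0.456) = 414.
From dC/dt = 0: 0.00198·414 - 0.556 = 0.0294P*, so P* = 0.264/0.0294 = 8.99.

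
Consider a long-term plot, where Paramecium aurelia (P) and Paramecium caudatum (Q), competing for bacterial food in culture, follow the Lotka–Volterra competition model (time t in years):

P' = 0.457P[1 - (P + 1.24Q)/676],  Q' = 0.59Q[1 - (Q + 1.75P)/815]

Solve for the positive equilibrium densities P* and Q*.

Setting both brackets to zero gives the nullclines P + 1.24Q = 676 and 1.75P + Q = 815.
Substituting Q = 815 - 1.75P into the first: P(1 - 1.24·1.75) = 676 - 1.24·815.
So P* = -335/-1.17 = 286, and then Q* = 815 - 1.75·286 = 315.

P* ≈ 286, Q* ≈ 315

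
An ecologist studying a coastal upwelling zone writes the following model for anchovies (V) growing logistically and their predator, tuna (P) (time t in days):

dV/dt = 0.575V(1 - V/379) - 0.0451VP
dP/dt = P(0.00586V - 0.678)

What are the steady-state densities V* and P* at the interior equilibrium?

From dP/dt = 0 with P > 0: 0.00586V* = 0.678, so V* = 116.
Substitute into dV/dt = 0: 0.575(1 - 116/379) = 0.0451P*.
The bracket is 0.695, giving P* = 0.399/0.0451 = 8.86.

V* ≈ 116, P* ≈ 8.86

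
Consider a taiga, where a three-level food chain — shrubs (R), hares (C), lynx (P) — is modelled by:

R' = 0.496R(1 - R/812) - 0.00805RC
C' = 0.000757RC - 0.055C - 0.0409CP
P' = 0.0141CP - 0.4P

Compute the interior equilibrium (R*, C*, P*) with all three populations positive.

R* ≈ 438, C* ≈ 28.4, P* ≈ 6.76

From dP/dt = 0: 0.0141C* = 0.4, so C* = 28.4.
From dR/dt = 0: 0.496(1 - R*/812) = 0.00805·28.4, giving R* = 812·(1 - 0.46) = 438.
From dC/dt = 0: 0.000757·438 - 0.055 = 0.0409P*, so P* = 0.277/0.0409 = 6.76.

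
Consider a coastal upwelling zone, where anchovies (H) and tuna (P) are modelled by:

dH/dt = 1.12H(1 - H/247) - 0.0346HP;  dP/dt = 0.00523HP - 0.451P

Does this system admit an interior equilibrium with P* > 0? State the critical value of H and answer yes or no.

Threshold H = 86.2; K > 86.2, so yes, the predator persists.

The predator equation gives dP/dt > 0 only when H > 0.451/0.00523 = 86.2.
Without the predator, H → K = 247. Since 247 > 86.2, the predator can invade and persist.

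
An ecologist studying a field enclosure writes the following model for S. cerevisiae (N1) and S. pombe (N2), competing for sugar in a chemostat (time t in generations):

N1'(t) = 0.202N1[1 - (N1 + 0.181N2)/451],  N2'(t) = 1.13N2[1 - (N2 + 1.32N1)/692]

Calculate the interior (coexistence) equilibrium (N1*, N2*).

Setting both brackets to zero gives the nullclines N1 + 0.181N2 = 451 and 1.32N1 + N2 = 692.
Substituting N2 = 692 - 1.32N1 into the first: N1(1 - 0.181·1.32) = 451 - 0.181·692.
So N1* = 326/0.761 = 428, and then N2* = 692 - 1.32·428 = 127.

N1* ≈ 428, N2* ≈ 127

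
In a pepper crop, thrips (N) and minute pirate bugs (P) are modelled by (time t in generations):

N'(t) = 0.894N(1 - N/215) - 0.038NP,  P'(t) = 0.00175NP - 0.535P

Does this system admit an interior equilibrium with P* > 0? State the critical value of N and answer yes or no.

Threshold N = 306; K < 306, so no, the predator goes extinct.

The predator equation gives dP/dt > 0 only when N > 0.535/0.00175 = 306.
Without the predator, N → K = 215. Since 215 < 306, the predator cannot invade.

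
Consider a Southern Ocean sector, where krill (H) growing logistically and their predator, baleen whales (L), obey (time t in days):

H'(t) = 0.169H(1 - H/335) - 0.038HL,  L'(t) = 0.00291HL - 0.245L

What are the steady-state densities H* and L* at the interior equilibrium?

H* ≈ 84.2, L* ≈ 3.33

From dL/dt = 0 with L > 0: 0.00291H* = 0.245, so H* = 84.2.
Substitute into dH/dt = 0: 0.169(1 - 84.2/335) = 0.038L*.
The bracket is 0.749, giving L* = 0.127/0.038 = 3.33.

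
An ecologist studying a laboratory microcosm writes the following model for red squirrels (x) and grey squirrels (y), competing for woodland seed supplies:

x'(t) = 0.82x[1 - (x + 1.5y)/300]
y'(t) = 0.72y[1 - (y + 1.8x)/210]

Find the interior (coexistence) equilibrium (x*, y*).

x* ≈ 8.82, y* ≈ 194

Setting both brackets to zero gives the nullclines x + 1.5y = 300 and 1.8x + y = 210.
Substituting y = 210 - 1.8x into the first: x(1 - 1.5·1.8) = 300 - 1.5·210.
So x* = -15/-1.7 = 8.82, and then y* = 210 - 1.8·8.82 = 194.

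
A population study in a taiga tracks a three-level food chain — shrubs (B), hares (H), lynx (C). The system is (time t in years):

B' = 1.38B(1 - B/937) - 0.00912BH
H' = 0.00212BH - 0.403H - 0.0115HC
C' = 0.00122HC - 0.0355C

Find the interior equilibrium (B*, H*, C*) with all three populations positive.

From dC/dt = 0: 0.00122H* = 0.0355, so H* = 29.1.
From dB/dt = 0: 1.38(1 - B*/937) = 0.00912·29.1, giving B* = 937·(1 - 0.192) = 757.
From dH/dt = 0: 0.00212·757 - 0.403 = 0.0115C*, so C* = 1.2/0.0115 = 104.

B* ≈ 757, H* ≈ 29.1, C* ≈ 104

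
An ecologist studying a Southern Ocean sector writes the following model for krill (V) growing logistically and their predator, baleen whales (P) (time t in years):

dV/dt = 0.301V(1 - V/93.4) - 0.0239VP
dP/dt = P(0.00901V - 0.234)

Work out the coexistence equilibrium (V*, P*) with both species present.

From dP/dt = 0 with P > 0: 0.00901V* = 0.234, so V* = 26.
Substitute into dV/dt = 0: 0.301(1 - 26/93.4) = 0.0239P*.
The bracket is 0.722, giving P* = 0.217/0.0239 = 9.09.

V* ≈ 26, P* ≈ 9.09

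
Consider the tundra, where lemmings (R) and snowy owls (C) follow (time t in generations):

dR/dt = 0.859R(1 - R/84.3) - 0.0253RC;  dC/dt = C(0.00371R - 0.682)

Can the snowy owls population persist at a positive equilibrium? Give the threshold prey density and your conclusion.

Threshold R = 184; K < 184, so no, the predator goes extinct.

The predator equation gives dC/dt > 0 only when R > 0.682/0.00371 = 184.
Without the predator, R → K = 84.3. Since 84.3 < 184, the predator cannot invade.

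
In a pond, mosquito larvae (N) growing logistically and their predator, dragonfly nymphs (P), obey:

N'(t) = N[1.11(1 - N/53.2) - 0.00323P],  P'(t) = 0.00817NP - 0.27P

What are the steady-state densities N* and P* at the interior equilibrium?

From dP/dt = 0 with P > 0: 0.00817N* = 0.27, so N* = 33.
Substitute into dN/dt = 0: 1.11(1 - 33/53.2) = 0.00323P*.
The bracket is 0.379, giving P* = 0.42/0.00323 = 130.

N* ≈ 33, P* ≈ 130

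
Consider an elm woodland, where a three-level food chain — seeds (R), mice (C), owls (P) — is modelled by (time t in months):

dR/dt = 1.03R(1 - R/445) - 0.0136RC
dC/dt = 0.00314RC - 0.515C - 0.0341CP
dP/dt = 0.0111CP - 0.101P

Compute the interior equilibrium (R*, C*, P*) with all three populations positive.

R* ≈ 392, C* ≈ 9.1, P* ≈ 21

From dP/dt = 0: 0.0111C* = 0.101, so C* = 9.1.
From dR/dt = 0: 1.03(1 - R*/445) = 0.0136·9.1, giving R* = 445·(1 - 0.12) = 392.
From dC/dt = 0: 0.00314·392 - 0.515 = 0.0341P*, so P* = 0.714/0.0341 = 21.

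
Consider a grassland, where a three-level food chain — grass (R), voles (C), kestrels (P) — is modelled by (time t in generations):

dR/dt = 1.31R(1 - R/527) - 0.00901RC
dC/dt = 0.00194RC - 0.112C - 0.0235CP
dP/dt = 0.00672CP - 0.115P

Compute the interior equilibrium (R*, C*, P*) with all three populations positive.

R* ≈ 465, C* ≈ 17.1, P* ≈ 33.6

From dP/dt = 0: 0.00672C* = 0.115, so C* = 17.1.
From dR/dt = 0: 1.31(1 - R*/527) = 0.00901·17.1, giving R* = 527·(1 - 0.118) = 465.
From dC/dt = 0: 0.00194·465 - 0.112 = 0.0235P*, so P* = 0.79/0.0235 = 33.6.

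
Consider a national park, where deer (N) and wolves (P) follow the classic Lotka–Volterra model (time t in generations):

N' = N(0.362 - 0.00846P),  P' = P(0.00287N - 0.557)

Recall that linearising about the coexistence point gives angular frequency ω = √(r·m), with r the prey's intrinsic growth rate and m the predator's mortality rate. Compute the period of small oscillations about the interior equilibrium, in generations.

Here r = 0.362 and m = 0.557, so r·m = 0.202.
ω = √0.202 = 0.449 per generation, hence T = 2π/ω ≈ 14 generations.

T ≈ 14 generations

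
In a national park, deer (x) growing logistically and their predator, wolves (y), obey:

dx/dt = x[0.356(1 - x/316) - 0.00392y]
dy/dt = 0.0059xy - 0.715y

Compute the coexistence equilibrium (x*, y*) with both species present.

From dy/dt = 0 with y > 0: 0.0059x* = 0.715, so x* = 121.
Substitute into dx/dt = 0: 0.356(1 - 121/316) = 0.00392y*.
The bracket is 0.616, giving y* = 0.219/0.00392 = 56.

x* ≈ 121, y* ≈ 56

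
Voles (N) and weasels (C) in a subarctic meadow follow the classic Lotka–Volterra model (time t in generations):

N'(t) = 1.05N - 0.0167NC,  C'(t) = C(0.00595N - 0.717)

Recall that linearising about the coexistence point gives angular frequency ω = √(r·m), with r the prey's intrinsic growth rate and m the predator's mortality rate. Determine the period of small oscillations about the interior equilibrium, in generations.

Here r = 1.05 and m = 0.717, so r·m = 0.753.
ω = √0.753 = 0.868 per generation, hence T = 2π/ω ≈ 7.24 generations.

T ≈ 7.24 generations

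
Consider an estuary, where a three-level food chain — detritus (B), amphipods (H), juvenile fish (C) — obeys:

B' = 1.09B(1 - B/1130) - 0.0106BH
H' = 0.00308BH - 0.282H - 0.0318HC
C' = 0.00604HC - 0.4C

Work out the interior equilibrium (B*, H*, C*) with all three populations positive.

From dC/dt = 0: 0.00604H* = 0.4, so H* = 66.2.
From dB/dt = 0: 1.09(1 - B*/1130) = 0.0106·66.2, giving B* = 1130·(1 - 0.644) = 402.
From dH/dt = 0: 0.00308·402 - 0.282 = 0.0318C*, so C* = 0.957/0.0318 = 30.1.

B* ≈ 402, H* ≈ 66.2, C* ≈ 30.1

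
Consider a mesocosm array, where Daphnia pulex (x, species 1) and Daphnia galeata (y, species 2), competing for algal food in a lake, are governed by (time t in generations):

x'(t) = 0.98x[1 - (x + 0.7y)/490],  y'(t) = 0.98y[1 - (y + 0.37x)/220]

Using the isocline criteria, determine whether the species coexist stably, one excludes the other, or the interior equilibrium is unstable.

stable coexistence

Compare the nullcline intercepts: K1/α12 = 490/0.7 = 700 > K2 = 220; K2/α21 = 220/0.37 = 595 > K1 = 490.
Since both inequalities hold, each species can invade when rare, so the interior equilibrium is stable.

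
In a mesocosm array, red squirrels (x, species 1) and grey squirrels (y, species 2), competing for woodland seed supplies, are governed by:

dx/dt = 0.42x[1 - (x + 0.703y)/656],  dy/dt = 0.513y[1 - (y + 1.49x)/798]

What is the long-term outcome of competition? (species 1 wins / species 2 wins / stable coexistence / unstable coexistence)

Compare the nullcline intercepts: K1/α12 = 656/0.703 = 933 > K2 = 798; K2/α21 = 798/1.49 = 536 < K1 = 656.
Since the inequalities point opposite ways, species 1 can invade but species 2 cannot.

species 1 excludes species 2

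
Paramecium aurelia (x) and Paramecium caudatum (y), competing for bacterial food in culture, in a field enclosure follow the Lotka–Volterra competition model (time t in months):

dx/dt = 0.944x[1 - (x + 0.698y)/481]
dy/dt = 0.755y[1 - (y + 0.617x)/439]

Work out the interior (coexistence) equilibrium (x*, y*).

x* ≈ 307, y* ≈ 250

Setting both brackets to zero gives the nullclines x + 0.698y = 481 and 0.617x + y = 439.
Substituting y = 439 - 0.617x into the first: x(1 - 0.698·0.617) = 481 - 0.698·439.
So x* = 175/0.569 = 307, and then y* = 439 - 0.617·307 = 250.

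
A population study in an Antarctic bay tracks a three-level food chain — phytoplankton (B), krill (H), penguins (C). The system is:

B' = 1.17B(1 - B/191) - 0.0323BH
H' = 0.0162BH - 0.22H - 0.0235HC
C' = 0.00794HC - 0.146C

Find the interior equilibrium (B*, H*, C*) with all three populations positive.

B* ≈ 94, H* ≈ 18.4, C* ≈ 55.5

From dC/dt = 0: 0.00794H* = 0.146, so H* = 18.4.
From dB/dt = 0: 1.17(1 - B*/191) = 0.0323·18.4, giving B* = 191·(1 - 0.508) = 94.
From dH/dt = 0: 0.0162·94 - 0.22 = 0.0235C*, so C* = 1.3/0.0235 = 55.5.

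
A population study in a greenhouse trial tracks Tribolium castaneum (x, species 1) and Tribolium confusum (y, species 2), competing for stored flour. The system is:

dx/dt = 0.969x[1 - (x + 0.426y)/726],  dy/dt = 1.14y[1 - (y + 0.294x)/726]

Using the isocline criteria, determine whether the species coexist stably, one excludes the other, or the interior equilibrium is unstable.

Compare the nullcline intercepts: K1/α12 = 726/0.426 = 1700 > K2 = 726; K2/α21 = 726/0.294 = 2470 > K1 = 726.
Since both inequalities hold, each species can invade when rare, so the interior equilibrium is stable.

stable coexistence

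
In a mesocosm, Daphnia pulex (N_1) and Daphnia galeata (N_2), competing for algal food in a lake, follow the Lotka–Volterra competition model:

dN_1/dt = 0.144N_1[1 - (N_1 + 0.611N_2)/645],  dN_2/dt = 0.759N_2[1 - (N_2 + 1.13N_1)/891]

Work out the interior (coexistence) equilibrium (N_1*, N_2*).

Setting both brackets to zero gives the nullclines N_1 + 0.611N_2 = 645 and 1.13N_1 + N_2 = 891.
Substituting N_2 = 891 - 1.13N_1 into the first: N_1(1 - 0.611·1.13) = 645 - 0.611·891.
So N_1* = 101/0.31 = 325, and then N_2* = 891 - 1.13·325 = 524.

N_1* ≈ 325, N_2* ≈ 524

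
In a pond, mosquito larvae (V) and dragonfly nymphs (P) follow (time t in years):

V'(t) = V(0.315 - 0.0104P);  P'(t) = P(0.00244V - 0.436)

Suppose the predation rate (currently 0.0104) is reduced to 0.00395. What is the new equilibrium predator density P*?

P* ≈ 79.7

At the interior fixed point, setting dV/dt = 0 with V > 0 fixes P* = (prey growth rate)/(VP coefficient) — independent of the other coefficients.
With the change, P* = 0.315/0.00395 = 79.7; it rises from 30.3.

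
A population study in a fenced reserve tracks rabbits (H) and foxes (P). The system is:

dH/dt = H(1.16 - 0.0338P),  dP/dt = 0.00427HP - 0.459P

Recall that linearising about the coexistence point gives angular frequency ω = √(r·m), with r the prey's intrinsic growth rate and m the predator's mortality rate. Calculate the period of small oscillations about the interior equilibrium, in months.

T ≈ 8.61 months

Here r = 1.16 and m = 0.459, so r·m = 0.532.
ω = √0.532 = 0.73 per month, hence T = 2π/ω ≈ 8.61 months.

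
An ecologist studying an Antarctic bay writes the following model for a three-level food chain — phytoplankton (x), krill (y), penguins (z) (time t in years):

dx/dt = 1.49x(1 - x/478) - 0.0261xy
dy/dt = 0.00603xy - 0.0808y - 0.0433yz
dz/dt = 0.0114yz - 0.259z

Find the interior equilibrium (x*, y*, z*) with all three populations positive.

From dz/dt = 0: 0.0114y* = 0.259, so y* = 22.7.
From dx/dt = 0: 1.49(1 - x*/478) = 0.0261·22.7, giving x* = 478·(1 - 0.398) = 288.
From dy/dt = 0: 0.00603·288 - 0.0808 = 0.0433z*, so z* = 1.65/0.0433 = 38.2.

x* ≈ 288, y* ≈ 22.7, z* ≈ 38.2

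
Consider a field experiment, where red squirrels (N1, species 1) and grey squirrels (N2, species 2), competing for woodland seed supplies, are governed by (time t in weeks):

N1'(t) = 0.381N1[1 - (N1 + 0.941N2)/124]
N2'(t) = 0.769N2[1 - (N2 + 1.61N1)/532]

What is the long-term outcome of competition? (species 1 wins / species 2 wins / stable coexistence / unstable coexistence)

Compare the nullcline intercepts: K1/α12 = 124/0.941 = 132 < K2 = 532; K2/α21 = 532/1.61 = 330 > K1 = 124.
Since the inequalities point opposite ways, species 2 can invade but species 1 cannot.

species 2 excludes species 1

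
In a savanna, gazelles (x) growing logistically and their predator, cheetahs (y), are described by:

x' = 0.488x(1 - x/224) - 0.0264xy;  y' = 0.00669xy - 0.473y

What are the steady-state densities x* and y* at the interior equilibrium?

From dy/dt = 0 with y > 0: 0.00669x* = 0.473, so x* = 70.7.
Substitute into dx/dt = 0: 0.488(1 - 70.7/224) = 0.0264y*.
The bracket is 0.684, giving y* = 0.334/0.0264 = 12.7.

x* ≈ 70.7, y* ≈ 12.7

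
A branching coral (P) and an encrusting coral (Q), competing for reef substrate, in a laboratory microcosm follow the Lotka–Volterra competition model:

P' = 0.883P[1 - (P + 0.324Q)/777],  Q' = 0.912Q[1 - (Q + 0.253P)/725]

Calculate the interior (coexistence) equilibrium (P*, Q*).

Setting both brackets to zero gives the nullclines P + 0.324Q = 777 and 0.253P + Q = 725.
Substituting Q = 725 - 0.253P into the first: P(1 - 0.324·0.253) = 777 - 0.324·725.
So P* = 542/0.918 = 591, and then Q* = 725 - 0.253·591 = 576.

P* ≈ 591, Q* ≈ 576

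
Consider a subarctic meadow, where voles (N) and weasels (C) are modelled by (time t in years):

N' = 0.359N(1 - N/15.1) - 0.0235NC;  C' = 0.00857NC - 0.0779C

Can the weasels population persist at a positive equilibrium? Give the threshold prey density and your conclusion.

The predator equation gives dC/dt > 0 only when N > 0.0779/0.00857 = 9.09.
Without the predator, N → K = 15.1. Since 15.1 > 9.09, the predator can invade and persist.

Threshold N = 9.09; K > 9.09, so yes, the predator persists.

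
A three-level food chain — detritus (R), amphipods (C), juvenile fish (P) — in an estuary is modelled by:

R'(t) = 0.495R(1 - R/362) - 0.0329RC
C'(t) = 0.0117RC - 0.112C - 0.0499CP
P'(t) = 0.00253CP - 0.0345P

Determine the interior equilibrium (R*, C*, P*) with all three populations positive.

R* ≈ 33.9, C* ≈ 13.6, P* ≈ 5.71

From dP/dt = 0: 0.00253C* = 0.0345, so C* = 13.6.
From dR/dt = 0: 0.495(1 - R*/362) = 0.0329·13.6, giving R* = 362·(1 - 0.906) = 33.9.
From dC/dt = 0: 0.0117·33.9 - 0.112 = 0.0499P*, so P* = 0.285/0.0499 = 5.71.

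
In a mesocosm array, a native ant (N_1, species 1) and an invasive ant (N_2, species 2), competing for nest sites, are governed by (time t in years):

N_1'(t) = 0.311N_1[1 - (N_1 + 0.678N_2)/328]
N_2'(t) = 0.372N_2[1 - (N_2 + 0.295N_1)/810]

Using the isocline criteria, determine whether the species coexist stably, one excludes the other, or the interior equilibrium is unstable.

species 2 excludes species 1

Compare the nullcline intercepts: K1/α12 = 328/0.678 = 484 < K2 = 810; K2/α21 = 810/0.295 = 2750 > K1 = 328.
Since the inequalities point opposite ways, species 2 can invade but species 1 cannot.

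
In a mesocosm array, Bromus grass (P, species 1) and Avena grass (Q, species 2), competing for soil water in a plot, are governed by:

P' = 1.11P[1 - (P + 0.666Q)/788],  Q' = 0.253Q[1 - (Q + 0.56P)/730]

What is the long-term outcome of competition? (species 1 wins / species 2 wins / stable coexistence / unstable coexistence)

stable coexistence

Compare the nullcline intercepts: K1/α12 = 788/0.666 = 1180 > K2 = 730; K2/α21 = 730/0.56 = 1300 > K1 = 788.
Since both inequalities hold, each species can invade when rare, so the interior equilibrium is stable.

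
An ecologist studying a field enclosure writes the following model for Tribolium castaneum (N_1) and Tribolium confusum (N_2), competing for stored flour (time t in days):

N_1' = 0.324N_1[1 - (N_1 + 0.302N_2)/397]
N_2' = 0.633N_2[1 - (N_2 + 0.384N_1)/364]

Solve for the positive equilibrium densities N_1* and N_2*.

N_1* ≈ 325, N_2* ≈ 239

Setting both brackets to zero gives the nullclines N_1 + 0.302N_2 = 397 and 0.384N_1 + N_2 = 364.
Substituting N_2 = 364 - 0.384N_1 into the first: N_1(1 - 0.302·0.384) = 397 - 0.302·364.
So N_1* = 287/0.884 = 325, and then N_2* = 364 - 0.384·325 = 239.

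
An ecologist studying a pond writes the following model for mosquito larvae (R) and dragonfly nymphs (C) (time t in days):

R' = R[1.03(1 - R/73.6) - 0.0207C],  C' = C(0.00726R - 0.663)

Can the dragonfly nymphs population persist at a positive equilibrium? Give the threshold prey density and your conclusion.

The predator equation gives dC/dt > 0 only when R > 0.663/0.00726 = 91.3.
Without the predator, R → K = 73.6. Since 73.6 < 91.3, the predator cannot invade.

Threshold R = 91.3; K < 91.3, so no, the predator goes extinct.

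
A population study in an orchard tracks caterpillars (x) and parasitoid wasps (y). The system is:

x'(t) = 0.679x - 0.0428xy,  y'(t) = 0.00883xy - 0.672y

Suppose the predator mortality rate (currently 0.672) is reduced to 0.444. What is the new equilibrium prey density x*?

x* ≈ 50.3

At the interior fixed point, setting dy/dt = 0 with y > 0 fixes x* = (predator death rate)/(xy coefficient) — independent of the other coefficients.
With the change, x* = 0.444/0.00883 = 50.3; it falls from 76.1.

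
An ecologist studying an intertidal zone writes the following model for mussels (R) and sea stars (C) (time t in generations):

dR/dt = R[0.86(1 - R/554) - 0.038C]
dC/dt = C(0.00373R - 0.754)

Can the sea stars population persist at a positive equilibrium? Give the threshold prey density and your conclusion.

Threshold R = 202; K > 202, so yes, the predator persists.

The predator equation gives dC/dt > 0 only when R > 0.754/0.00373 = 202.
Without the predator, R → K = 554. Since 554 > 202, the predator can invade and persist.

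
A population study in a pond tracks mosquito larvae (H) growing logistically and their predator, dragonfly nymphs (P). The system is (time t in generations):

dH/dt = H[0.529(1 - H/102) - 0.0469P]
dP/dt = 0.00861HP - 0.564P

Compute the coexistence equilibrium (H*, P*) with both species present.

From dP/dt = 0 with P > 0: 0.00861H* = 0.564, so H* = 65.5.
Substitute into dH/dt = 0: 0.529(1 - 65.5/102) = 0.0469P*.
The bracket is 0.358, giving P* = 0.189/0.0469 = 4.04.

H* ≈ 65.5, P* ≈ 4.04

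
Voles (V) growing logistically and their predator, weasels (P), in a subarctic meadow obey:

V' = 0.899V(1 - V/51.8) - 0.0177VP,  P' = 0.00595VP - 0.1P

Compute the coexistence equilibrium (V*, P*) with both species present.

From dP/dt = 0 with P > 0: 0.00595V* = 0.1, so V* = 16.8.
Substitute into dV/dt = 0: 0.899(1 - 16.8/51.8) = 0.0177P*.
The bracket is 0.676, giving P* = 0.607/0.0177 = 34.3.

V* ≈ 16.8, P* ≈ 34.3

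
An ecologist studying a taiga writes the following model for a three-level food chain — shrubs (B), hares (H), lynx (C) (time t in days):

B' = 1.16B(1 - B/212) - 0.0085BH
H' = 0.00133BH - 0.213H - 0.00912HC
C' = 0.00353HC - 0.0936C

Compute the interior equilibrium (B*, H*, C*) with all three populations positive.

B* ≈ 171, H* ≈ 26.5, C* ≈ 1.55

From dC/dt = 0: 0.00353H* = 0.0936, so H* = 26.5.
From dB/dt = 0: 1.16(1 - B*/212) = 0.0085·26.5, giving B* = 212·(1 - 0.194) = 171.
From dH/dt = 0: 0.00133·171 - 0.213 = 0.00912C*, so C* = 0.0142/0.00912 = 1.55.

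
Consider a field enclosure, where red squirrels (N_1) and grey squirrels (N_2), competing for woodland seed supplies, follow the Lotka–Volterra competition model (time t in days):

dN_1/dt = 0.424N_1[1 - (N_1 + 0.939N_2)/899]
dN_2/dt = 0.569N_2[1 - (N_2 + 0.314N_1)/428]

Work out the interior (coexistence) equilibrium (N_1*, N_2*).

N_1* ≈ 705, N_2* ≈ 207

Setting both brackets to zero gives the nullclines N_1 + 0.939N_2 = 899 and 0.314N_1 + N_2 = 428.
Substituting N_2 = 428 - 0.314N_1 into the first: N_1(1 - 0.939·0.314) = 899 - 0.939·428.
So N_1* = 497/0.705 = 705, and then N_2* = 428 - 0.314·705 = 207.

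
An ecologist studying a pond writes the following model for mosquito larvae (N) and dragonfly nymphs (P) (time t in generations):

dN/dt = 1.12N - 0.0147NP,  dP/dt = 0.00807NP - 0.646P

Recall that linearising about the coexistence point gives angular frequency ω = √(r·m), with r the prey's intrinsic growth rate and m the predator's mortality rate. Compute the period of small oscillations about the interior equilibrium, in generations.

T ≈ 7.39 generations

Here r = 1.12 and m = 0.646, so r·m = 0.724.
ω = √0.724 = 0.851 per generation, hence T = 2π/ω ≈ 7.39 generations.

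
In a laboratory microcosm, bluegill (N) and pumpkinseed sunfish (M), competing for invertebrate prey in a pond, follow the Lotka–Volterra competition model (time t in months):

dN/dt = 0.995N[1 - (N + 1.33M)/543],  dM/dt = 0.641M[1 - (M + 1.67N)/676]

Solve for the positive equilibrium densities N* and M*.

Setting both brackets to zero gives the nullclines N + 1.33M = 543 and 1.67N + M = 676.
Substituting M = 676 - 1.67N into the first: N(1 - 1.33·1.67) = 543 - 1.33·676.
So N* = -356/-1.22 = 292, and then M* = 676 - 1.67·292 = 189.

N* ≈ 292, M* ≈ 189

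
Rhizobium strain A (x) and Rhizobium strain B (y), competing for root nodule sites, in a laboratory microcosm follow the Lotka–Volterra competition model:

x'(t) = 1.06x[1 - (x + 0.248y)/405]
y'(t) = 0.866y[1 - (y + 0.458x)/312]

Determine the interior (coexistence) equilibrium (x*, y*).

x* ≈ 370, y* ≈ 143

Setting both brackets to zero gives the nullclines x + 0.248y = 405 and 0.458x + y = 312.
Substituting y = 312 - 0.458x into the first: x(1 - 0.248·0.458) = 405 - 0.248·312.
So x* = 328/0.886 = 370, and then y* = 312 - 0.458·370 = 143.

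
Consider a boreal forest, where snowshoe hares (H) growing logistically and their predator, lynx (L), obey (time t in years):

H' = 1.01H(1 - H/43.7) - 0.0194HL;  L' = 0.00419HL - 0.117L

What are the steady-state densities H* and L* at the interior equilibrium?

From dL/dt = 0 with L > 0: 0.00419H* = 0.117, so H* = 27.9.
Substitute into dH/dt = 0: 1.01(1 - 27.9/43.7) = 0.0194L*.
The bracket is 0.361, giving L* = 0.365/0.0194 = 18.8.

H* ≈ 27.9, L* ≈ 18.8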